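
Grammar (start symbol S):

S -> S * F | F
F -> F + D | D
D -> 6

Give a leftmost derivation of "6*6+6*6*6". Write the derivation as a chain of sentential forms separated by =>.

S => S*F   [S -> S * F]
S*F => S*F*F   [S -> S * F]
S*F*F => S*F*F*F   [S -> S * F]
S*F*F*F => F*F*F*F   [S -> F]
F*F*F*F => D*F*F*F   [F -> D]
D*F*F*F => 6*F*F*F   [D -> 6]
6*F*F*F => 6*F+D*F*F   [F -> F + D]
6*F+D*F*F => 6*D+D*F*F   [F -> D]
6*D+D*F*F => 6*6+D*F*F   [D -> 6]
6*6+D*F*F => 6*6+6*F*F   [D -> 6]
6*6+6*F*F => 6*6+6*D*F   [F -> D]
6*6+6*D*F => 6*6+6*6*F   [D -> 6]
6*6+6*6*F => 6*6+6*6*D   [F -> D]
6*6+6*6*D => 6*6+6*6*6   [D -> 6]

S => S*F => S*F*F => S*F*F*F => F*F*F*F => D*F*F*F => 6*F*F*F => 6*F+D*F*F => 6*D+D*F*F => 6*6+D*F*F => 6*6+6*F*F => 6*6+6*D*F => 6*6+6*6*F => 6*6+6*6*D => 6*6+6*6*6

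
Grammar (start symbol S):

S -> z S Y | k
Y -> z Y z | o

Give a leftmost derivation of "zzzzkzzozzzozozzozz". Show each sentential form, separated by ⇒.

S ⇒ zSY ⇒ zzSYY ⇒ zzzSYYY ⇒ zzzzSYYYY ⇒ zzzzkYYYY ⇒ zzzzkzYzYYY ⇒ zzzzkzzYzzYYY ⇒ zzzzkzzozzYYY ⇒ zzzzkzzozzzYzYY ⇒ zzzzkzzozzzozYY ⇒ zzzzkzzozzzozoY ⇒ zzzzkzzozzzozozYz ⇒ zzzzkzzozzzozozzYzz ⇒ zzzzkzzozzzozozzozz

S ⇒ zSY   [S -> z S Y]
zSY ⇒ zzSYY   [S -> z S Y]
zzSYY ⇒ zzzSYYY   [S -> z S Y]
zzzSYYY ⇒ zzzzSYYYY   [S -> z S Y]
zzzzSYYYY ⇒ zzzzkYYYY   [S -> k]
zzzzkYYYY ⇒ zzzzkzYzYYY   [Y -> z Y z]
zzzzkzYzYYY ⇒ zzzzkzzYzzYYY   [Y -> z Y z]
zzzzkzzYzzYYY ⇒ zzzzkzzozzYYY   [Y -> o]
zzzzkzzozzYYY ⇒ zzzzkzzozzzYzYY   [Y -> z Y z]
zzzzkzzozzzYzYY ⇒ zzzzkzzozzzozYY   [Y -> o]
zzzzkzzozzzozYY ⇒ zzzzkzzozzzozoY   [Y -> o]
zzzzkzzozzzozoY ⇒ zzzzkzzozzzozozYz   [Y -> z Y z]
zzzzkzzozzzozozYz ⇒ zzzzkzzozzzozozzYzz   [Y -> z Y z]
zzzzkzzozzzozozzYzz ⇒ zzzzkzzozzzozozzozz   [Y -> o]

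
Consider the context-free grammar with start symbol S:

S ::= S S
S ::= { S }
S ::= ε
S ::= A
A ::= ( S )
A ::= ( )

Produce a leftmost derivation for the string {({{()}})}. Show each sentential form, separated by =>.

S => {S}   [S ::= { S }]
{S} => {A}   [S ::= A]
{A} => {(S)}   [A ::= ( S )]
{(S)} => {({S})}   [S ::= { S }]
{({S})} => {({{S}})}   [S ::= { S }]
{({{S}})} => {({{A}})}   [S ::= A]
{({{A}})} => {({{(S)}})}   [A ::= ( S )]
{({{(S)}})} => {({{()}})}   [S ::= ε]

S => {S} => {A} => {(S)} => {({S})} => {({{S}})} => {({{A}})} => {({{(S)}})} => {({{()}})}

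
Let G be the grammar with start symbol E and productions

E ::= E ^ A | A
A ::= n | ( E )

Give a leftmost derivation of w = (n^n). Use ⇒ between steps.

E ⇒ A ⇒ (E) ⇒ (E^A) ⇒ (A^A) ⇒ (n^A) ⇒ (n^n)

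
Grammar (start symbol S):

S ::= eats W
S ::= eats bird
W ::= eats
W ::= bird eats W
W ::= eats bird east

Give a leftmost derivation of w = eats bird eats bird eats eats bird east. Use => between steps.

S => eats W => eats bird eats W => eats bird eats bird eats W => eats bird eats bird eats eats bird east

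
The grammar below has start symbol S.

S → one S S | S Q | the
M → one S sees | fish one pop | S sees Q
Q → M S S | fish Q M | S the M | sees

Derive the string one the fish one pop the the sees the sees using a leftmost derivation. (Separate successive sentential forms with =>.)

S => S Q => one S S Q => one S Q S Q => one S Q Q S Q => one the Q Q S Q => one the M S S Q S Q => one the fish one pop S S Q S Q => one the fish one pop the S Q S Q => one the fish one pop the the Q S Q => one the fish one pop the the sees S Q => one the fish one pop the the sees the Q => one the fish one pop the the sees the sees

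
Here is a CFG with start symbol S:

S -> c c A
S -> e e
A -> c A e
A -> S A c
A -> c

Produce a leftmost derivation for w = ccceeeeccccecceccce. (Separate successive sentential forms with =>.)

S => ccA => cccAe => cccSAce => ccceeAce => ccceeSAcce => ccceeeeAcce => ccceeeeSAccce => ccceeeeccAAccce => ccceeeecccAeAccce => ccceeeecccceAccce => ccceeeeccccecAeccce => ccceeeeccccecceccce

S => ccA   [S -> c c A]
ccA => cccAe   [A -> c A e]
cccAe => cccSAce   [A -> S A c]
cccSAce => ccceeAce   [S -> e e]
ccceeAce => ccceeSAcce   [A -> S A c]
ccceeSAcce => ccceeeeAcce   [S -> e e]
ccceeeeAcce => ccceeeeSAccce   [A -> S A c]
ccceeeeSAccce => ccceeeeccAAccce   [S -> c c A]
ccceeeeccAAccce => ccceeeecccAeAccce   [A -> c A e]
ccceeeecccAeAccce => ccceeeecccceAccce   [A -> c]
ccceeeecccceAccce => ccceeeeccccecAeccce   [A -> c A e]
ccceeeeccccecAeccce => ccceeeeccccecceccce   [A -> c]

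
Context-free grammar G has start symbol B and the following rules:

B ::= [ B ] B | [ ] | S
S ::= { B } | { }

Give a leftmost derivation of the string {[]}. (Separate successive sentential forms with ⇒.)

B ⇒ S ⇒ {B} ⇒ {[]}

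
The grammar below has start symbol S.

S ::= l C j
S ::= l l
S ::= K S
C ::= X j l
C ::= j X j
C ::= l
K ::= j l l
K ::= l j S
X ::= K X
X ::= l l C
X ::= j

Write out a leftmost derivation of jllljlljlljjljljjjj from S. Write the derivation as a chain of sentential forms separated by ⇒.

S⇒KS⇒jllS⇒jllKS⇒jllljSS⇒jllljlCjS⇒jllljlXjljS⇒jllljlKXjljS⇒jllljlljSXjljS⇒jllljlljllXjljS⇒jllljlljlljjljS⇒jllljlljlljjljlCj⇒jllljlljlljjljljXjj⇒jllljlljlljjljljjjj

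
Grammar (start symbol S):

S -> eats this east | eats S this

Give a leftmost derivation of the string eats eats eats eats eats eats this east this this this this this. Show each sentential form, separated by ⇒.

S ⇒ eats S this ⇒ eats eats S this this ⇒ eats eats eats S this this this ⇒ eats eats eats eats S this this this this ⇒ eats eats eats eats eats S this this this this this ⇒ eats eats eats eats eats eats this east this this this this this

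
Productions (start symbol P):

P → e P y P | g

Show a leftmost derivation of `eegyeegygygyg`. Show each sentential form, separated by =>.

P=>ePyP=>eePyPyP=>eegyPyP=>eegyePyPyP=>eegyeePyPyPyP=>eegyeegyPyPyP=>eegyeegygyPyP=>eegyeegygygyP=>eegyeegygygyg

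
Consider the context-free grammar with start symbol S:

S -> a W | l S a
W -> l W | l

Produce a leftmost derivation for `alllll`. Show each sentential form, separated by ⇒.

S ⇒ aW   [S -> a W]
aW ⇒ alW   [W -> l W]
alW ⇒ allW   [W -> l W]
allW ⇒ alllW   [W -> l W]
alllW ⇒ allllW   [W -> l W]
allllW ⇒ alllll   [W -> l]

S ⇒ aW ⇒ alW ⇒ allW ⇒ alllW ⇒ allllW ⇒ alllll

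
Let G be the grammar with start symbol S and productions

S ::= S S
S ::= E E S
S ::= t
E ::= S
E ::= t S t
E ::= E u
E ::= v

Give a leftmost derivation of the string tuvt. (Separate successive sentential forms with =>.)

S => EES => EuES => SuES => tuES => tuvS => tuvt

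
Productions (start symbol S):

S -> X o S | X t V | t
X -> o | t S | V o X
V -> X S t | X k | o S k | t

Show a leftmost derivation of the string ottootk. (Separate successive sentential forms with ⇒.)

S ⇒ XtV   [S -> X t V]
XtV ⇒ otV   [X -> o]
otV ⇒ otXk   [V -> X k]
otXk ⇒ ottSk   [X -> t S]
ottSk ⇒ ottXoSk   [S -> X o S]
ottXoSk ⇒ ottooSk   [X -> o]
ottooSk ⇒ ottootk   [S -> t]

S ⇒ XtV ⇒ otV ⇒ otXk ⇒ ottSk ⇒ ottXoSk ⇒ ottooSk ⇒ ottootk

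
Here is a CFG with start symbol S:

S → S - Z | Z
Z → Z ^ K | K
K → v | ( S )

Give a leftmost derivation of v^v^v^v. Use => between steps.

S=>Z=>Z^K=>Z^K^K=>Z^K^K^K=>K^K^K^K=>v^K^K^K=>v^v^K^K=>v^v^v^K=>v^v^v^v

S => Z   [S → Z]
Z => Z^K   [Z → Z ^ K]
Z^K => Z^K^K   [Z → Z ^ K]
Z^K^K => Z^K^K^K   [Z → Z ^ K]
Z^K^K^K => K^K^K^K   [Z → K]
K^K^K^K => v^K^K^K   [K → v]
v^K^K^K => v^v^K^K   [K → v]
v^v^K^K => v^v^v^K   [K → v]
v^v^v^K => v^v^v^v   [K → v]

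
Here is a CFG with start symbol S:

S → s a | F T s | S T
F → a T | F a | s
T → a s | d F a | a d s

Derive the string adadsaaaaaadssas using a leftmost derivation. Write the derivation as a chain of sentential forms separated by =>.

S=>ST=>FTsT=>FaTsT=>FaaTsT=>FaaaTsT=>aTaaaTsT=>adFaaaaTsT=>adaTaaaaTsT=>adadFaaaaaTsT=>adadsaaaaaTsT=>adadsaaaaaadssT=>adadsaaaaaadssas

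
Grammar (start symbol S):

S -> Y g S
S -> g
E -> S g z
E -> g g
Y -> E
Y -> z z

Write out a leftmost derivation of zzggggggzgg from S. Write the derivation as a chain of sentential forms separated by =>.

S => YgS => EgS => SgzgS => YgSgzgS => zzgSgzgS => zzgYgSgzgS => zzgEgSgzgS => zzggggSgzgS => zzggggggzgS => zzggggggzgg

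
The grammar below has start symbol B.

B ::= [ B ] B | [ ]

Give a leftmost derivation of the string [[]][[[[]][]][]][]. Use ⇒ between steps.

B ⇒ [B]B ⇒ [[]]B ⇒ [[]][B]B ⇒ [[]][[B]B]B ⇒ [[]][[[B]B]B]B ⇒ [[]][[[[]]B]B]B ⇒ [[]][[[[]][]]B]B ⇒ [[]][[[[]][]][]]B ⇒ [[]][[[[]][]][]][]

B ⇒ [B]B   [B ::= [ B ] B]
[B]B ⇒ [[]]B   [B ::= [ ]]
[[]]B ⇒ [[]][B]B   [B ::= [ B ] B]
[[]][B]B ⇒ [[]][[B]B]B   [B ::= [ B ] B]
[[]][[B]B]B ⇒ [[]][[[B]B]B]B   [B ::= [ B ] B]
[[]][[[B]B]B]B ⇒ [[]][[[[]]B]B]B   [B ::= [ ]]
[[]][[[[]]B]B]B ⇒ [[]][[[[]][]]B]B   [B ::= [ ]]
[[]][[[[]][]]B]B ⇒ [[]][[[[]][]][]]B   [B ::= [ ]]
[[]][[[[]][]][]]B ⇒ [[]][[[[]][]][]][]   [B ::= [ ]]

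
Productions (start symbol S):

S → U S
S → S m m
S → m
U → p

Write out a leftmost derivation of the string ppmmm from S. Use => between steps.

S => Smm => USmm => pSmm => pUSmm => ppSmm => ppmmm

S => Smm   [S → S m m]
Smm => USmm   [S → U S]
USmm => pSmm   [U → p]
pSmm => pUSmm   [S → U S]
pUSmm => ppSmm   [U → p]
ppSmm => ppmmm   [S → m]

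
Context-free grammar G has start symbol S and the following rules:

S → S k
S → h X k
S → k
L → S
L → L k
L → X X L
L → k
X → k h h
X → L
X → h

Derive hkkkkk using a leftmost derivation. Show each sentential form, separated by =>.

S => Sk => Skk => Skkk => hXkkkk => hLkkkk => hkkkkk

S => Sk   [S → S k]
Sk => Skk   [S → S k]
Skk => Skkk   [S → S k]
Skkk => hXkkkk   [S → h X k]
hXkkkk => hLkkkk   [X → L]
hLkkkk => hkkkkk   [L → k]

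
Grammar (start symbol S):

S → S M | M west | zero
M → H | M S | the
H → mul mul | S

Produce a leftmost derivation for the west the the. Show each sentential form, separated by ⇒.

S ⇒ S M ⇒ S M M ⇒ M west M M ⇒ the west M M ⇒ the west the M ⇒ the west the the

S ⇒ S M   [S → S M]
S M ⇒ S M M   [S → S M]
S M M ⇒ M west M M   [S → M west]
M west M M ⇒ the west M M   [M → the]
the west M M ⇒ the west the M   [M → the]
the west the M ⇒ the west the the   [M → the]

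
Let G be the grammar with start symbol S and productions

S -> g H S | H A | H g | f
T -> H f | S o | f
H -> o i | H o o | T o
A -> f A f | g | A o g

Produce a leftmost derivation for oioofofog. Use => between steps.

S => Hg   [S -> H g]
Hg => Tog   [H -> T o]
Tog => Hfog   [T -> H f]
Hfog => Tofog   [H -> T o]
Tofog => Hfofog   [T -> H f]
Hfofog => Hoofofog   [H -> H o o]
Hoofofog => oioofofog   [H -> o i]

S=>Hg=>Tog=>Hfog=>Tofog=>Hfofog=>Hoofofog=>oioofofog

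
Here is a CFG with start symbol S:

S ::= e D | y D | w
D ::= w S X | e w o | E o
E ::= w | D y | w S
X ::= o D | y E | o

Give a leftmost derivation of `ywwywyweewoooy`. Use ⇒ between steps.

S ⇒ yD   [S ::= y D]
yD ⇒ ywSX   [D ::= w S X]
ywSX ⇒ ywwX   [S ::= w]
ywwX ⇒ ywwyE   [X ::= y E]
ywwyE ⇒ ywwyDy   [E ::= D y]
ywwyDy ⇒ ywwywSXy   [D ::= w S X]
ywwywSXy ⇒ ywwywyDXy   [S ::= y D]
ywwywyDXy ⇒ ywwywywSXXy   [D ::= w S X]
ywwywywSXXy ⇒ ywwywyweDXXy   [S ::= e D]
ywwywyweDXXy ⇒ ywwywyweewoXXy   [D ::= e w o]
ywwywyweewoXXy ⇒ ywwywyweewooXy   [X ::= o]
ywwywyweewooXy ⇒ ywwywyweewoooy   [X ::= o]

S⇒yD⇒ywSX⇒ywwX⇒ywwyE⇒ywwyDy⇒ywwywSXy⇒ywwywyDXy⇒ywwywywSXXy⇒ywwywyweDXXy⇒ywwywyweewoXXy⇒ywwywyweewooXy⇒ywwywyweewoooy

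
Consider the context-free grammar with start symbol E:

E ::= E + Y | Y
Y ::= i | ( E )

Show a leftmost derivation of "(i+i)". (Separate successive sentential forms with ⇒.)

E ⇒ Y ⇒ (E) ⇒ (E+Y) ⇒ (Y+Y) ⇒ (i+Y) ⇒ (i+i)

E ⇒ Y   [E ::= Y]
Y ⇒ (E)   [Y ::= ( E )]
(E) ⇒ (E+Y)   [E ::= E + Y]
(E+Y) ⇒ (Y+Y)   [E ::= Y]
(Y+Y) ⇒ (i+Y)   [Y ::= i]
(i+Y) ⇒ (i+i)   [Y ::= i]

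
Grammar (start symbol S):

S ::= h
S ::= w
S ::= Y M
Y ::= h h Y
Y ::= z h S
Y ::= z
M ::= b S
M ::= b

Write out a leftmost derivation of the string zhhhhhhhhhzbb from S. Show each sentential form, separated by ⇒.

S ⇒ YM ⇒ zhSM ⇒ zhYMM ⇒ zhhhYMM ⇒ zhhhhhYMM ⇒ zhhhhhhhYMM ⇒ zhhhhhhhhhYMM ⇒ zhhhhhhhhhzMM ⇒ zhhhhhhhhhzbM ⇒ zhhhhhhhhhzbb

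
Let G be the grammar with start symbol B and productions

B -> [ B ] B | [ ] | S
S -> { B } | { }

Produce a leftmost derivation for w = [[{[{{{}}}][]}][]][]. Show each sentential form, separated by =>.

B => [B]B   [B -> [ B ] B]
[B]B => [[B]B]B   [B -> [ B ] B]
[[B]B]B => [[S]B]B   [B -> S]
[[S]B]B => [[{B}]B]B   [S -> { B }]
[[{B}]B]B => [[{[B]B}]B]B   [B -> [ B ] B]
[[{[B]B}]B]B => [[{[S]B}]B]B   [B -> S]
[[{[S]B}]B]B => [[{[{B}]B}]B]B   [S -> { B }]
[[{[{B}]B}]B]B => [[{[{S}]B}]B]B   [B -> S]
[[{[{S}]B}]B]B => [[{[{{B}}]B}]B]B   [S -> { B }]
[[{[{{B}}]B}]B]B => [[{[{{S}}]B}]B]B   [B -> S]
[[{[{{S}}]B}]B]B => [[{[{{{}}}]B}]B]B   [S -> { }]
[[{[{{{}}}]B}]B]B => [[{[{{{}}}][]}]B]B   [B -> [ ]]
[[{[{{{}}}][]}]B]B => [[{[{{{}}}][]}][]]B   [B -> [ ]]
[[{[{{{}}}][]}][]]B => [[{[{{{}}}][]}][]][]   [B -> [ ]]

B => [B]B => [[B]B]B => [[S]B]B => [[{B}]B]B => [[{[B]B}]B]B => [[{[S]B}]B]B => [[{[{B}]B}]B]B => [[{[{S}]B}]B]B => [[{[{{B}}]B}]B]B => [[{[{{S}}]B}]B]B => [[{[{{{}}}]B}]B]B => [[{[{{{}}}][]}]B]B => [[{[{{{}}}][]}][]]B => [[{[{{{}}}][]}][]][]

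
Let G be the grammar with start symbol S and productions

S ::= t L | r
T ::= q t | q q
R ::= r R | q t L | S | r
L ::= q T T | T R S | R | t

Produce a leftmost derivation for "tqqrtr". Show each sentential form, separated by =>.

S=>tL=>tTRS=>tqqRS=>tqqSS=>tqqrS=>tqqrtL=>tqqrtR=>tqqrtS=>tqqrtr

S => tL   [S ::= t L]
tL => tTRS   [L ::= T R S]
tTRS => tqqRS   [T ::= q q]
tqqRS => tqqSS   [R ::= S]
tqqSS => tqqrS   [S ::= r]
tqqrS => tqqrtL   [S ::= t L]
tqqrtL => tqqrtR   [L ::= R]
tqqrtR => tqqrtS   [R ::= S]
tqqrtS => tqqrtr   [S ::= r]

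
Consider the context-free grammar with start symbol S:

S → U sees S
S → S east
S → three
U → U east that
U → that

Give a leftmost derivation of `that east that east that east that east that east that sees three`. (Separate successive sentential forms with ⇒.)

S ⇒ U sees S ⇒ U east that sees S ⇒ U east that east that sees S ⇒ U east that east that east that sees S ⇒ U east that east that east that east that sees S ⇒ U east that east that east that east that east that sees S ⇒ that east that east that east that east that east that sees S ⇒ that east that east that east that east that east that sees three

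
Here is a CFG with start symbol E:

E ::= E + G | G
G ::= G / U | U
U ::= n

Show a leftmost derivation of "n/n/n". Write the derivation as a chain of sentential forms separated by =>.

E => G => G/U => G/U/U => U/U/U => n/U/U => n/n/U => n/n/n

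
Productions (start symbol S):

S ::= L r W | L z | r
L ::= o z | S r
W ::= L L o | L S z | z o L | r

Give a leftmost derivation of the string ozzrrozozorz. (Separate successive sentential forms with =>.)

S=>Lz=>Srz=>LrWrz=>SrrWrz=>LzrrWrz=>ozzrrWrz=>ozzrrLLorz=>ozzrrozLorz=>ozzrrozozorz

S => Lz   [S ::= L z]
Lz => Srz   [L ::= S r]
Srz => LrWrz   [S ::= L r W]
LrWrz => SrrWrz   [L ::= S r]
SrrWrz => LzrrWrz   [S ::= L z]
LzrrWrz => ozzrrWrz   [L ::= o z]
ozzrrWrz => ozzrrLLorz   [W ::= L L o]
ozzrrLLorz => ozzrrozLorz   [L ::= o z]
ozzrrozLorz => ozzrrozozorz   [L ::= o z]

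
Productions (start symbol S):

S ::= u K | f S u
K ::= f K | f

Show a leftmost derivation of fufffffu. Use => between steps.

S => fSu   [S ::= f S u]
fSu => fuKu   [S ::= u K]
fuKu => fufKu   [K ::= f K]
fufKu => fuffKu   [K ::= f K]
fuffKu => fufffKu   [K ::= f K]
fufffKu => fuffffKu   [K ::= f K]
fuffffKu => fufffffu   [K ::= f]

S=>fSu=>fuKu=>fufKu=>fuffKu=>fufffKu=>fuffffKu=>fufffffu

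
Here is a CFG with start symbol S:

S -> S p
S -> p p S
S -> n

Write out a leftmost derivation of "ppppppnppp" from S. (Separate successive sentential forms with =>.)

S => ppS   [S -> p p S]
ppS => ppppS   [S -> p p S]
ppppS => ppppSp   [S -> S p]
ppppSp => ppppSpp   [S -> S p]
ppppSpp => ppppSppp   [S -> S p]
ppppSppp => ppppppSppp   [S -> p p S]
ppppppSppp => ppppppnppp   [S -> n]

S => ppS => ppppS => ppppSp => ppppSpp => ppppSppp => ppppppSppp => ppppppnppp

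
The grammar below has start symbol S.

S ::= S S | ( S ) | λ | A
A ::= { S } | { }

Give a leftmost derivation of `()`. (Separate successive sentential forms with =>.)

S => SS => SSS => (S)SS => ()SS => ()S => ()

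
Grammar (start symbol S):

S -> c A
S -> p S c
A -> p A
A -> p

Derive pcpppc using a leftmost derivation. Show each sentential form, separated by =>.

S=>pSc=>pcAc=>pcpAc=>pcppAc=>pcpppc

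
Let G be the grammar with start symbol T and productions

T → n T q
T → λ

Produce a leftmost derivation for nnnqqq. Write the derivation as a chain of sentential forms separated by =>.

T=>nTq=>nnTqq=>nnnTqqq=>nnnqqq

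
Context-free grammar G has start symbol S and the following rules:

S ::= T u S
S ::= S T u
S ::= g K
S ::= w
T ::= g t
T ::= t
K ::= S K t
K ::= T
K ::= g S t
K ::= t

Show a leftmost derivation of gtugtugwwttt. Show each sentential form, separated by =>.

S => TuS => gtuS => gtuTuS => gtugtuS => gtugtugK => gtugtugSKt => gtugtugwKt => gtugtugwSKtt => gtugtugwwKtt => gtugtugwwttt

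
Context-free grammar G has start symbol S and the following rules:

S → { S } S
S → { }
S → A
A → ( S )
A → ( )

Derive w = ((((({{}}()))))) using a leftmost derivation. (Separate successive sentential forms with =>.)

S=>A=>(S)=>(A)=>((S))=>((A))=>(((S)))=>(((A)))=>((((S))))=>((((A))))=>(((((S)))))=>((((({S}S)))))=>((((({{}}S)))))=>((((({{}}A)))))=>((((({{}}())))))

S => A   [S → A]
A => (S)   [A → ( S )]
(S) => (A)   [S → A]
(A) => ((S))   [A → ( S )]
((S)) => ((A))   [S → A]
((A)) => (((S)))   [A → ( S )]
(((S))) => (((A)))   [S → A]
(((A))) => ((((S))))   [A → ( S )]
((((S)))) => ((((A))))   [S → A]
((((A)))) => (((((S)))))   [A → ( S )]
(((((S))))) => ((((({S}S)))))   [S → { S } S]
((((({S}S))))) => ((((({{}}S)))))   [S → { }]
((((({{}}S))))) => ((((({{}}A)))))   [S → A]
((((({{}}A))))) => ((((({{}}())))))   [A → ( )]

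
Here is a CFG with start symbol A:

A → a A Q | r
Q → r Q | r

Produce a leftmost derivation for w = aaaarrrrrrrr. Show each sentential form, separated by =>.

A=>aAQ=>aaAQQ=>aaaAQQQ=>aaaaAQQQQ=>aaaarQQQQ=>aaaarrQQQQ=>aaaarrrQQQ=>aaaarrrrQQQ=>aaaarrrrrQQ=>aaaarrrrrrQ=>aaaarrrrrrrQ=>aaaarrrrrrrr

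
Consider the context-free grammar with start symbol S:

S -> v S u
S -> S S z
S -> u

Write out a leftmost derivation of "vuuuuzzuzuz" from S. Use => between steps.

S => SSz => SSzSz => SSzSzSz => vSuSzSzSz => vuuSzSzSz => vuuSSzzSzSz => vuuuSzzSzSz => vuuuuzzSzSz => vuuuuzzuzSz => vuuuuzzuzuz

S => SSz   [S -> S S z]
SSz => SSzSz   [S -> S S z]
SSzSz => SSzSzSz   [S -> S S z]
SSzSzSz => vSuSzSzSz   [S -> v S u]
vSuSzSzSz => vuuSzSzSz   [S -> u]
vuuSzSzSz => vuuSSzzSzSz   [S -> S S z]
vuuSSzzSzSz => vuuuSzzSzSz   [S -> u]
vuuuSzzSzSz => vuuuuzzSzSz   [S -> u]
vuuuuzzSzSz => vuuuuzzuzSz   [S -> u]
vuuuuzzuzSz => vuuuuzzuzuz   [S -> u]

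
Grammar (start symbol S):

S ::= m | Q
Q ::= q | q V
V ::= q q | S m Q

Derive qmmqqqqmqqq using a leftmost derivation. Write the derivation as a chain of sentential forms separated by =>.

S => Q => qV => qSmQ => qmmQ => qmmqV => qmmqSmQ => qmmqQmQ => qmmqqVmQ => qmmqqqqmQ => qmmqqqqmqV => qmmqqqqmqqq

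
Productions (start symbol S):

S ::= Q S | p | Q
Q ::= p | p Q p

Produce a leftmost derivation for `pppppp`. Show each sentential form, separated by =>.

S=>QS=>pS=>pQ=>ppQp=>pppQpp=>pppppp

S => QS   [S ::= Q S]
QS => pS   [Q ::= p]
pS => pQ   [S ::= Q]
pQ => ppQp   [Q ::= p Q p]
ppQp => pppQpp   [Q ::= p Q p]
pppQpp => pppppp   [Q ::= p]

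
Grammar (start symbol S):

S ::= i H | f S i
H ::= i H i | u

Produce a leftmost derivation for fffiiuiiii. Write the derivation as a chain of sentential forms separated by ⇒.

S ⇒ fSi ⇒ ffSii ⇒ fffSiii ⇒ fffiHiii ⇒ fffiiHiiii ⇒ fffiiuiiii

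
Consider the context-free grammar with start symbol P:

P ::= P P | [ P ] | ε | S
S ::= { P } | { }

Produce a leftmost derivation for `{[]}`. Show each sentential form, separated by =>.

P => S   [P ::= S]
S => {P}   [S ::= { P }]
{P} => {[P]}   [P ::= [ P ]]
{[P]} => {[]}   [P ::= ε]

P => S => {P} => {[P]} => {[]}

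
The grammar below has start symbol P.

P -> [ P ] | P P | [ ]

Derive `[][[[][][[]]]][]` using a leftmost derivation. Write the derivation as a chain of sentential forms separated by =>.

P=>PP=>[]P=>[]PP=>[][P]P=>[][[P]]P=>[][[PP]]P=>[][[PPP]]P=>[][[[]PP]]P=>[][[[][]P]]P=>[][[[][][P]]]P=>[][[[][][[]]]]P=>[][[[][][[]]]][]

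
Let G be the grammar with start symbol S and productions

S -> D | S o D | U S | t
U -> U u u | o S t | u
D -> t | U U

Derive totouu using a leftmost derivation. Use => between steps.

S=>SoD=>SoDoD=>toDoD=>totoD=>totoUU=>totouU=>totouu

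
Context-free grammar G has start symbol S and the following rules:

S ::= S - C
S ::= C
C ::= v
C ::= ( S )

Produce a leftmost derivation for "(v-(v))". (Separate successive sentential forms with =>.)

S => C => (S) => (S-C) => (C-C) => (v-C) => (v-(S)) => (v-(C)) => (v-(v))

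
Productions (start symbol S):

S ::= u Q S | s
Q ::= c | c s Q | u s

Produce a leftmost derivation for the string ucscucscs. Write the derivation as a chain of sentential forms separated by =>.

S => uQS => ucsQS => ucscS => ucscuQS => ucscucsQS => ucscucscS => ucscucscs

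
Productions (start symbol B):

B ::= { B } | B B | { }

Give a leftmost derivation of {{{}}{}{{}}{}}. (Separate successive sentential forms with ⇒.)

B ⇒ {B} ⇒ {BB} ⇒ {{B}B} ⇒ {{{}}B} ⇒ {{{}}BB} ⇒ {{{}}{}B} ⇒ {{{}}{}BB} ⇒ {{{}}{}{B}B} ⇒ {{{}}{}{{}}B} ⇒ {{{}}{}{{}}{}}

B ⇒ {B}   [B ::= { B }]
{B} ⇒ {BB}   [B ::= B B]
{BB} ⇒ {{B}B}   [B ::= { B }]
{{B}B} ⇒ {{{}}B}   [B ::= { }]
{{{}}B} ⇒ {{{}}BB}   [B ::= B B]
{{{}}BB} ⇒ {{{}}{}B}   [B ::= { }]
{{{}}{}B} ⇒ {{{}}{}BB}   [B ::= B B]
{{{}}{}BB} ⇒ {{{}}{}{B}B}   [B ::= { B }]
{{{}}{}{B}B} ⇒ {{{}}{}{{}}B}   [B ::= { }]
{{{}}{}{{}}B} ⇒ {{{}}{}{{}}{}}   [B ::= { }]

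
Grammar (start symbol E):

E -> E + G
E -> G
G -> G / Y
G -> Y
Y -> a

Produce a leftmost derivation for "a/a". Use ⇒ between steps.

E ⇒ G   [E -> G]
G ⇒ G/Y   [G -> G / Y]
G/Y ⇒ Y/Y   [G -> Y]
Y/Y ⇒ a/Y   [Y -> a]
a/Y ⇒ a/a   [Y -> a]

E⇒G⇒G/Y⇒Y/Y⇒a/Y⇒a/a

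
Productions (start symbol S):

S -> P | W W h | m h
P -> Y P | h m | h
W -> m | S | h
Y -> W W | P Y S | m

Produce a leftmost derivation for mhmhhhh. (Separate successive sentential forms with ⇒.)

S ⇒ WWh   [S -> W W h]
WWh ⇒ SWh   [W -> S]
SWh ⇒ mhWh   [S -> m h]
mhWh ⇒ mhSh   [W -> S]
mhSh ⇒ mhWWhh   [S -> W W h]
mhWWhh ⇒ mhSWhh   [W -> S]
mhSWhh ⇒ mhmhWhh   [S -> m h]
mhmhWhh ⇒ mhmhhhh   [W -> h]

S⇒WWh⇒SWh⇒mhWh⇒mhSh⇒mhWWhh⇒mhSWhh⇒mhmhWhh⇒mhmhhhh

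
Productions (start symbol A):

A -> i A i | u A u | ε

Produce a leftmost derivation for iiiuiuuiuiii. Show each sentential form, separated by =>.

A => iAi => iiAii => iiiAiii => iiiuAuiii => iiiuiAiuiii => iiiuiuAuiuiii => iiiuiuuiuiii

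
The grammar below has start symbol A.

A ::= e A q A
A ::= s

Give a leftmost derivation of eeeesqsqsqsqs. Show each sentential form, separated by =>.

A=>eAqA=>eeAqAqA=>eeeAqAqAqA=>eeeeAqAqAqAqA=>eeeesqAqAqAqA=>eeeesqsqAqAqA=>eeeesqsqsqAqA=>eeeesqsqsqsqA=>eeeesqsqsqsqs

A => eAqA   [A ::= e A q A]
eAqA => eeAqAqA   [A ::= e A q A]
eeAqAqA => eeeAqAqAqA   [A ::= e A q A]
eeeAqAqAqA => eeeeAqAqAqAqA   [A ::= e A q A]
eeeeAqAqAqAqA => eeeesqAqAqAqA   [A ::= s]
eeeesqAqAqAqA => eeeesqsqAqAqA   [A ::= s]
eeeesqsqAqAqA => eeeesqsqsqAqA   [A ::= s]
eeeesqsqsqAqA => eeeesqsqsqsqA   [A ::= s]
eeeesqsqsqsqA => eeeesqsqsqsqs   [A ::= s]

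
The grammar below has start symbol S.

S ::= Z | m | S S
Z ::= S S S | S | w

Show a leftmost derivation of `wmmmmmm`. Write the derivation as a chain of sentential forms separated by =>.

S=>SS=>SSS=>SSSS=>ZSSS=>wSSS=>wmSS=>wmSSS=>wmmSS=>wmmSSS=>wmmmSS=>wmmmSSS=>wmmmmSS=>wmmmmmS=>wmmmmmm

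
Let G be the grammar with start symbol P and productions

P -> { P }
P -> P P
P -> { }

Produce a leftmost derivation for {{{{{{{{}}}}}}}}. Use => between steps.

P=>{P}=>{{P}}=>{{{P}}}=>{{{{P}}}}=>{{{{{P}}}}}=>{{{{{{P}}}}}}=>{{{{{{{P}}}}}}}=>{{{{{{{{}}}}}}}}

P => {P}   [P -> { P }]
{P} => {{P}}   [P -> { P }]
{{P}} => {{{P}}}   [P -> { P }]
{{{P}}} => {{{{P}}}}   [P -> { P }]
{{{{P}}}} => {{{{{P}}}}}   [P -> { P }]
{{{{{P}}}}} => {{{{{{P}}}}}}   [P -> { P }]
{{{{{{P}}}}}} => {{{{{{{P}}}}}}}   [P -> { P }]
{{{{{{{P}}}}}}} => {{{{{{{{}}}}}}}}   [P -> { }]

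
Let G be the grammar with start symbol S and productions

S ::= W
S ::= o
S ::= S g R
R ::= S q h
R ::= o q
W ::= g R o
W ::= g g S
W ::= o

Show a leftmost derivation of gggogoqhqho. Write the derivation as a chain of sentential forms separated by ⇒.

S ⇒ W ⇒ gRo ⇒ gSqho ⇒ gWqho ⇒ gggSqho ⇒ gggSgRqho ⇒ gggogRqho ⇒ gggogSqhqho ⇒ gggogWqhqho ⇒ gggogoqhqho

S ⇒ W   [S ::= W]
W ⇒ gRo   [W ::= g R o]
gRo ⇒ gSqho   [R ::= S q h]
gSqho ⇒ gWqho   [S ::= W]
gWqho ⇒ gggSqho   [W ::= g g S]
gggSqho ⇒ gggSgRqho   [S ::= S g R]
gggSgRqho ⇒ gggogRqho   [S ::= o]
gggogRqho ⇒ gggogSqhqho   [R ::= S q h]
gggogSqhqho ⇒ gggogWqhqho   [S ::= W]
gggogWqhqho ⇒ gggogoqhqho   [W ::= o]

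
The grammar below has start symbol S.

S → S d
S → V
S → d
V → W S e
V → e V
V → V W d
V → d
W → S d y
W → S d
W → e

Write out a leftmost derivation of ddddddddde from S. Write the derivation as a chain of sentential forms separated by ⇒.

S ⇒ V ⇒ WSe ⇒ SdSe ⇒ ddSe ⇒ ddSde ⇒ ddSdde ⇒ ddSddde ⇒ ddSdddde ⇒ ddSddddde ⇒ ddSdddddde ⇒ ddddddddde

S ⇒ V   [S → V]
V ⇒ WSe   [V → W S e]
WSe ⇒ SdSe   [W → S d]
SdSe ⇒ ddSe   [S → d]
ddSe ⇒ ddSde   [S → S d]
ddSde ⇒ ddSdde   [S → S d]
ddSdde ⇒ ddSddde   [S → S d]
ddSddde ⇒ ddSdddde   [S → S d]
ddSdddde ⇒ ddSddddde   [S → S d]
ddSddddde ⇒ ddSdddddde   [S → S d]
ddSdddddde ⇒ ddddddddde   [S → d]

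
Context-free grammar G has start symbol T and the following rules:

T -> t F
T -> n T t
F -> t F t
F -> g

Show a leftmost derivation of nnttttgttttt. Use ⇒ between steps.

T ⇒ nTt   [T -> n T t]
nTt ⇒ nnTtt   [T -> n T t]
nnTtt ⇒ nntFtt   [T -> t F]
nntFtt ⇒ nnttFttt   [F -> t F t]
nnttFttt ⇒ nntttFtttt   [F -> t F t]
nntttFtttt ⇒ nnttttFttttt   [F -> t F t]
nnttttFttttt ⇒ nnttttgttttt   [F -> g]

T⇒nTt⇒nnTtt⇒nntFtt⇒nnttFttt⇒nntttFtttt⇒nnttttFttttt⇒nnttttgttttt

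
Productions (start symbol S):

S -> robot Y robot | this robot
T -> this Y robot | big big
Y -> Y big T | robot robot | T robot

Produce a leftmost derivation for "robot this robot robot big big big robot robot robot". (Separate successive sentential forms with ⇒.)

S ⇒ robot Y robot ⇒ robot T robot robot ⇒ robot this Y robot robot robot ⇒ robot this Y big T robot robot robot ⇒ robot this robot robot big T robot robot robot ⇒ robot this robot robot big big big robot robot robot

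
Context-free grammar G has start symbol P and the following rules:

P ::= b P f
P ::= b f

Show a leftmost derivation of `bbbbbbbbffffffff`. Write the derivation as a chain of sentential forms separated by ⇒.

P ⇒ bPf ⇒ bbPff ⇒ bbbPfff ⇒ bbbbPffff ⇒ bbbbbPfffff ⇒ bbbbbbPffffff ⇒ bbbbbbbPfffffff ⇒ bbbbbbbbffffffff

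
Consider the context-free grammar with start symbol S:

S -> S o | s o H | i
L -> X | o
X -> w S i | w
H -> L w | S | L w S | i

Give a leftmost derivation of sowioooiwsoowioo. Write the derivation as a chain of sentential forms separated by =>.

S=>soH=>soLwS=>soXwS=>sowSiwS=>sowSoiwS=>sowSooiwS=>sowSoooiwS=>sowioooiwS=>sowioooiwsoH=>sowioooiwsoLwS=>sowioooiwsoowS=>sowioooiwsoowSo=>sowioooiwsoowSoo=>sowioooiwsoowioo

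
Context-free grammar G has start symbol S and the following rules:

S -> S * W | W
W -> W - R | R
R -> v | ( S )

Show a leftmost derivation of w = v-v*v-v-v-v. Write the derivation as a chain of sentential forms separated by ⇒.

S ⇒ S*W ⇒ W*W ⇒ W-R*W ⇒ R-R*W ⇒ v-R*W ⇒ v-v*W ⇒ v-v*W-R ⇒ v-v*W-R-R ⇒ v-v*W-R-R-R ⇒ v-v*R-R-R-R ⇒ v-v*v-R-R-R ⇒ v-v*v-v-R-R ⇒ v-v*v-v-v-R ⇒ v-v*v-v-v-v

S ⇒ S*W   [S -> S * W]
S*W ⇒ W*W   [S -> W]
W*W ⇒ W-R*W   [W -> W - R]
W-R*W ⇒ R-R*W   [W -> R]
R-R*W ⇒ v-R*W   [R -> v]
v-R*W ⇒ v-v*W   [R -> v]
v-v*W ⇒ v-v*W-R   [W -> W - R]
v-v*W-R ⇒ v-v*W-R-R   [W -> W - R]
v-v*W-R-R ⇒ v-v*W-R-R-R   [W -> W - R]
v-v*W-R-R-R ⇒ v-v*R-R-R-R   [W -> R]
v-v*R-R-R-R ⇒ v-v*v-R-R-R   [R -> v]
v-v*v-R-R-R ⇒ v-v*v-v-R-R   [R -> v]
v-v*v-v-R-R ⇒ v-v*v-v-v-R   [R -> v]
v-v*v-v-v-R ⇒ v-v*v-v-v-v   [R -> v]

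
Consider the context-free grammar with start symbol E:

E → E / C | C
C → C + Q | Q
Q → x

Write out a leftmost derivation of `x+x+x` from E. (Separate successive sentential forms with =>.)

E => C => C+Q => C+Q+Q => Q+Q+Q => x+Q+Q => x+x+Q => x+x+x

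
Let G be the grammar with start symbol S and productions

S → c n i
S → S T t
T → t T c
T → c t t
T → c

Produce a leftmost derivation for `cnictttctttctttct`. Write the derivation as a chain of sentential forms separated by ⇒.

S ⇒ STt ⇒ STtTt ⇒ STtTtTt ⇒ STtTtTtTt ⇒ cniTtTtTtTt ⇒ cnictttTtTtTt ⇒ cnictttctttTtTt ⇒ cnictttctttctttTt ⇒ cnictttctttctttct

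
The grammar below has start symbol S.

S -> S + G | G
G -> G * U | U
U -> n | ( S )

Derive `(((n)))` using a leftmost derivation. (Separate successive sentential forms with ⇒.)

S ⇒ G ⇒ U ⇒ (S) ⇒ (G) ⇒ (U) ⇒ ((S)) ⇒ ((G)) ⇒ ((U)) ⇒ (((S))) ⇒ (((G))) ⇒ (((U))) ⇒ (((n)))

S ⇒ G   [S -> G]
G ⇒ U   [G -> U]
U ⇒ (S)   [U -> ( S )]
(S) ⇒ (G)   [S -> G]
(G) ⇒ (U)   [G -> U]
(U) ⇒ ((S))   [U -> ( S )]
((S)) ⇒ ((G))   [S -> G]
((G)) ⇒ ((U))   [G -> U]
((U)) ⇒ (((S)))   [U -> ( S )]
(((S))) ⇒ (((G)))   [S -> G]
(((G))) ⇒ (((U)))   [G -> U]
(((U))) ⇒ (((n)))   [U -> n]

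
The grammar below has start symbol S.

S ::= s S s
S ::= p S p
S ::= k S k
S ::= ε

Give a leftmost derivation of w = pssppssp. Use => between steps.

S => pSp => psSsp => pssSssp => psspSpssp => pssppssp

S => pSp   [S ::= p S p]
pSp => psSsp   [S ::= s S s]
psSsp => pssSssp   [S ::= s S s]
pssSssp => psspSpssp   [S ::= p S p]
psspSpssp => pssppssp   [S ::= ε]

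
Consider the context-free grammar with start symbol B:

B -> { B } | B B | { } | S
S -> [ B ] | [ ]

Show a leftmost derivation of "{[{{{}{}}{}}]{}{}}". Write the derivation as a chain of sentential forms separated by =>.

B => {B}   [B -> { B }]
{B} => {BB}   [B -> B B]
{BB} => {BBB}   [B -> B B]
{BBB} => {SBB}   [B -> S]
{SBB} => {[B]BB}   [S -> [ B ]]
{[B]BB} => {[{B}]BB}   [B -> { B }]
{[{B}]BB} => {[{BB}]BB}   [B -> B B]
{[{BB}]BB} => {[{{B}B}]BB}   [B -> { B }]
{[{{B}B}]BB} => {[{{BB}B}]BB}   [B -> B B]
{[{{BB}B}]BB} => {[{{{}B}B}]BB}   [B -> { }]
{[{{{}B}B}]BB} => {[{{{}{}}B}]BB}   [B -> { }]
{[{{{}{}}B}]BB} => {[{{{}{}}{}}]BB}   [B -> { }]
{[{{{}{}}{}}]BB} => {[{{{}{}}{}}]{}B}   [B -> { }]
{[{{{}{}}{}}]{}B} => {[{{{}{}}{}}]{}{}}   [B -> { }]

B=>{B}=>{BB}=>{BBB}=>{SBB}=>{[B]BB}=>{[{B}]BB}=>{[{BB}]BB}=>{[{{B}B}]BB}=>{[{{BB}B}]BB}=>{[{{{}B}B}]BB}=>{[{{{}{}}B}]BB}=>{[{{{}{}}{}}]BB}=>{[{{{}{}}{}}]{}B}=>{[{{{}{}}{}}]{}{}}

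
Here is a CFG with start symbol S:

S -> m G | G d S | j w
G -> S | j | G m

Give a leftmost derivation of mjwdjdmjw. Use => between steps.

S => mG => mS => mGdS => mSdS => mjwdS => mjwdGdS => mjwdjdS => mjwdjdmG => mjwdjdmS => mjwdjdmjw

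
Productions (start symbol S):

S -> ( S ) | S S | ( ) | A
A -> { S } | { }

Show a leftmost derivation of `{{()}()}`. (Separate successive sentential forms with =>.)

S => A => {S} => {SS} => {AS} => {{S}S} => {{()}S} => {{()}()}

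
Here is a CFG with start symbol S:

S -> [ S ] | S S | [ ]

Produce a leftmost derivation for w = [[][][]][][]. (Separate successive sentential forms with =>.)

S => SS => SSS => [S]SS => [SS]SS => [SSS]SS => [[]SS]SS => [[][]S]SS => [[][][]]SS => [[][][]][]S => [[][][]][][]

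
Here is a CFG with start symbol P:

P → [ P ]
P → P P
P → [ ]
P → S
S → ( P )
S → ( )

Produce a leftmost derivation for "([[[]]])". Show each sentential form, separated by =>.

P => S   [P → S]
S => (P)   [S → ( P )]
(P) => ([P])   [P → [ P ]]
([P]) => ([[P]])   [P → [ P ]]
([[P]]) => ([[[]]])   [P → [ ]]

P => S => (P) => ([P]) => ([[P]]) => ([[[]]])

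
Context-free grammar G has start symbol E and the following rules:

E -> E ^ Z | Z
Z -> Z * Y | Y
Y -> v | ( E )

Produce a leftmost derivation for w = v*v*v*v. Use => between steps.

E => Z => Z*Y => Z*Y*Y => Z*Y*Y*Y => Y*Y*Y*Y => v*Y*Y*Y => v*v*Y*Y => v*v*v*Y => v*v*v*v

E => Z   [E -> Z]
Z => Z*Y   [Z -> Z * Y]
Z*Y => Z*Y*Y   [Z -> Z * Y]
Z*Y*Y => Z*Y*Y*Y   [Z -> Z * Y]
Z*Y*Y*Y => Y*Y*Y*Y   [Z -> Y]
Y*Y*Y*Y => v*Y*Y*Y   [Y -> v]
v*Y*Y*Y => v*v*Y*Y   [Y -> v]
v*v*Y*Y => v*v*v*Y   [Y -> v]
v*v*v*Y => v*v*v*v   [Y -> v]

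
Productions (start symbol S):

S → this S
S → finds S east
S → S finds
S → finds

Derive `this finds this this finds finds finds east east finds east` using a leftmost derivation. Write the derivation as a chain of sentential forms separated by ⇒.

S ⇒ this S   [S → this S]
this S ⇒ this finds S east   [S → finds S east]
this finds S east ⇒ this finds this S east   [S → this S]
this finds this S east ⇒ this finds this this S east   [S → this S]
this finds this this S east ⇒ this finds this this S finds east   [S → S finds]
this finds this this S finds east ⇒ this finds this this finds S east finds east   [S → finds S east]
this finds this this finds S east finds east ⇒ this finds this this finds finds S east east finds east   [S → finds S east]
this finds this this finds finds S east east finds east ⇒ this finds this this finds finds finds east east finds east   [S → finds]

S ⇒ this S ⇒ this finds S east ⇒ this finds this S east ⇒ this finds this this S east ⇒ this finds this this S finds east ⇒ this finds this this finds S east finds east ⇒ this finds this this finds finds S east east finds east ⇒ this finds this this finds finds finds east east finds east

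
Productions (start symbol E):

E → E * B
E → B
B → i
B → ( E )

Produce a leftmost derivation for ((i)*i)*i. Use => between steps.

E=>E*B=>B*B=>(E)*B=>(E*B)*B=>(B*B)*B=>((E)*B)*B=>((B)*B)*B=>((i)*B)*B=>((i)*i)*B=>((i)*i)*i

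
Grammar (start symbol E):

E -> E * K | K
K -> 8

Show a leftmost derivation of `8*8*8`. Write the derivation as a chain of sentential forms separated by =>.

E=>E*K=>E*K*K=>K*K*K=>8*K*K=>8*8*K=>8*8*8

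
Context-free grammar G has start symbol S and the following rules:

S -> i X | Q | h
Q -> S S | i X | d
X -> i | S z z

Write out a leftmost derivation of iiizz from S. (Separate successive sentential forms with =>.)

S => iX   [S -> i X]
iX => iSzz   [X -> S z z]
iSzz => iQzz   [S -> Q]
iQzz => iiXzz   [Q -> i X]
iiXzz => iiizz   [X -> i]

S=>iX=>iSzz=>iQzz=>iiXzz=>iiizz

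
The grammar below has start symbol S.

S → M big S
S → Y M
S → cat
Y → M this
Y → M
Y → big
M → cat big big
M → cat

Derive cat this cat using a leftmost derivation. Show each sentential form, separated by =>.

S => Y M => M this M => cat this M => cat this cat

S => Y M   [S → Y M]
Y M => M this M   [Y → M this]
M this M => cat this M   [M → cat]
cat this M => cat this cat   [M → cat]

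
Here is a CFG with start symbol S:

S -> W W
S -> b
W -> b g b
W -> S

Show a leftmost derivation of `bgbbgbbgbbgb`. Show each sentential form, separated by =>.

S => WW => SW => WWW => bgbWW => bgbSW => bgbWWW => bgbbgbWW => bgbbgbbgbW => bgbbgbbgbbgb

S => WW   [S -> W W]
WW => SW   [W -> S]
SW => WWW   [S -> W W]
WWW => bgbWW   [W -> b g b]
bgbWW => bgbSW   [W -> S]
bgbSW => bgbWWW   [S -> W W]
bgbWWW => bgbbgbWW   [W -> b g b]
bgbbgbWW => bgbbgbbgbW   [W -> b g b]
bgbbgbbgbW => bgbbgbbgbbgb   [W -> b g b]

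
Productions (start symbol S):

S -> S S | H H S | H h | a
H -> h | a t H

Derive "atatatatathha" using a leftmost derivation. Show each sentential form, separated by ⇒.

S ⇒ HHS ⇒ atHHS ⇒ atatHHS ⇒ atatatHHS ⇒ atatatatHHS ⇒ atatatatatHHS ⇒ atatatatathHS ⇒ atatatatathhS ⇒ atatatatathha

S ⇒ HHS   [S -> H H S]
HHS ⇒ atHHS   [H -> a t H]
atHHS ⇒ atatHHS   [H -> a t H]
atatHHS ⇒ atatatHHS   [H -> a t H]
atatatHHS ⇒ atatatatHHS   [H -> a t H]
atatatatHHS ⇒ atatatatatHHS   [H -> a t H]
atatatatatHHS ⇒ atatatatathHS   [H -> h]
atatatatathHS ⇒ atatatatathhS   [H -> h]
atatatatathhS ⇒ atatatatathha   [S -> a]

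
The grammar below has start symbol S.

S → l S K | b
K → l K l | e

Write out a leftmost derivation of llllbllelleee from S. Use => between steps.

S => lSK => llSKK => lllSKKK => llllSKKKK => llllbKKKK => llllblKlKKK => llllbllKllKKK => llllbllellKKK => llllbllelleKK => llllbllelleeK => llllbllelleee

S => lSK   [S → l S K]
lSK => llSKK   [S → l S K]
llSKK => lllSKKK   [S → l S K]
lllSKKK => llllSKKKK   [S → l S K]
llllSKKKK => llllbKKKK   [S → b]
llllbKKKK => llllblKlKKK   [K → l K l]
llllblKlKKK => llllbllKllKKK   [K → l K l]
llllbllKllKKK => llllbllellKKK   [K → e]
llllbllellKKK => llllbllelleKK   [K → e]
llllbllelleKK => llllbllelleeK   [K → e]
llllbllelleeK => llllbllelleee   [K → e]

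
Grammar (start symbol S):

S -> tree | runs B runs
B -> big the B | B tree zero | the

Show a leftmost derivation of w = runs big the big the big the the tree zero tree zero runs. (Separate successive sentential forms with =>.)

S => runs B runs => runs big the B runs => runs big the B tree zero runs => runs big the big the B tree zero runs => runs big the big the big the B tree zero runs => runs big the big the big the B tree zero tree zero runs => runs big the big the big the the tree zero tree zero runs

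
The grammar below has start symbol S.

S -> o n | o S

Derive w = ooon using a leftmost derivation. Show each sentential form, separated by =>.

S => oS => ooS => ooon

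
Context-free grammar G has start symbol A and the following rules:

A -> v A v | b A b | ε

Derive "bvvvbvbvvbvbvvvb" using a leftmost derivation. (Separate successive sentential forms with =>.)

A => bAb => bvAvb => bvvAvvb => bvvvAvvvb => bvvvbAbvvvb => bvvvbvAvbvvvb => bvvvbvbAbvbvvvb => bvvvbvbvAvbvbvvvb => bvvvbvbvvbvbvvvb

A => bAb   [A -> b A b]
bAb => bvAvb   [A -> v A v]
bvAvb => bvvAvvb   [A -> v A v]
bvvAvvb => bvvvAvvvb   [A -> v A v]
bvvvAvvvb => bvvvbAbvvvb   [A -> b A b]
bvvvbAbvvvb => bvvvbvAvbvvvb   [A -> v A v]
bvvvbvAvbvvvb => bvvvbvbAbvbvvvb   [A -> b A b]
bvvvbvbAbvbvvvb => bvvvbvbvAvbvbvvvb   [A -> v A v]
bvvvbvbvAvbvbvvvb => bvvvbvbvvbvbvvvb   [A -> ε]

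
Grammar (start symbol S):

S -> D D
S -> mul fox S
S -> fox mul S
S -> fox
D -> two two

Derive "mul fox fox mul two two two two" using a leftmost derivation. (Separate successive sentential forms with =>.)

S => mul fox S   [S -> mul fox S]
mul fox S => mul fox fox mul S   [S -> fox mul S]
mul fox fox mul S => mul fox fox mul D D   [S -> D D]
mul fox fox mul D D => mul fox fox mul two two D   [D -> two two]
mul fox fox mul two two D => mul fox fox mul two two two two   [D -> two two]

S => mul fox S => mul fox fox mul S => mul fox fox mul D D => mul fox fox mul two two D => mul fox fox mul two two two two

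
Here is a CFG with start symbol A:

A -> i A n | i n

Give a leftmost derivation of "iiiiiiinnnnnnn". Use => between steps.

A => iAn => iiAnn => iiiAnnn => iiiiAnnnn => iiiiiAnnnnn => iiiiiiAnnnnnn => iiiiiiinnnnnnn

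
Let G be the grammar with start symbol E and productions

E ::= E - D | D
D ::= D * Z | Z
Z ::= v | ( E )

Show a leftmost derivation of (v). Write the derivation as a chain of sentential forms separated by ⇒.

E⇒D⇒Z⇒(E)⇒(D)⇒(Z)⇒(v)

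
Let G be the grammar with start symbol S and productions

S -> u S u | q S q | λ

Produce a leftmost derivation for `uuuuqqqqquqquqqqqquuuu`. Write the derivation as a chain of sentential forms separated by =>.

S => uSu   [S -> u S u]
uSu => uuSuu   [S -> u S u]
uuSuu => uuuSuuu   [S -> u S u]
uuuSuuu => uuuuSuuuu   [S -> u S u]
uuuuSuuuu => uuuuqSquuuu   [S -> q S q]
uuuuqSquuuu => uuuuqqSqquuuu   [S -> q S q]
uuuuqqSqquuuu => uuuuqqqSqqquuuu   [S -> q S q]
uuuuqqqSqqquuuu => uuuuqqqqSqqqquuuu   [S -> q S q]
uuuuqqqqSqqqquuuu => uuuuqqqqqSqqqqquuuu   [S -> q S q]
uuuuqqqqqSqqqqquuuu => uuuuqqqqquSuqqqqquuuu   [S -> u S u]
uuuuqqqqquSuqqqqquuuu => uuuuqqqqquqSquqqqqquuuu   [S -> q S q]
uuuuqqqqquqSquqqqqquuuu => uuuuqqqqquqquqqqqquuuu   [S -> λ]

S => uSu => uuSuu => uuuSuuu => uuuuSuuuu => uuuuqSquuuu => uuuuqqSqquuuu => uuuuqqqSqqquuuu => uuuuqqqqSqqqquuuu => uuuuqqqqqSqqqqquuuu => uuuuqqqqquSuqqqqquuuu => uuuuqqqqquqSquqqqqquuuu => uuuuqqqqquqquqqqqquuuu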